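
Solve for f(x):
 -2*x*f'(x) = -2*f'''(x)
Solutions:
 f(x) = C1 + Integral(C2*airyai(x) + C3*airybi(x), x)


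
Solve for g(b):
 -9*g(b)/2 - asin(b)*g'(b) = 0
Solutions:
 g(b) = C1*exp(-9*Integral(1/asin(b), b)/2)


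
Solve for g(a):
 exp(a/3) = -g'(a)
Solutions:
 g(a) = C1 - 3*exp(a/3)


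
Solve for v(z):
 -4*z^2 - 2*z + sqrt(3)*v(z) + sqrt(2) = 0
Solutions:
 v(z) = 4*sqrt(3)*z^2/3 + 2*sqrt(3)*z/3 - sqrt(6)/3


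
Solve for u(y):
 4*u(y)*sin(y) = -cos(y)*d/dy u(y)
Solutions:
 u(y) = C1*cos(y)^4


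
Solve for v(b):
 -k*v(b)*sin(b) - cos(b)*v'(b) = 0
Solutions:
 v(b) = C1*exp(k*log(cos(b)))


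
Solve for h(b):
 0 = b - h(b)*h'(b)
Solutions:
 h(b) = -sqrt(C1 + b^2)
 h(b) = sqrt(C1 + b^2)


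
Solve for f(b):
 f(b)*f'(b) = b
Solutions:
 f(b) = -sqrt(C1 + b^2)
 f(b) = sqrt(C1 + b^2)


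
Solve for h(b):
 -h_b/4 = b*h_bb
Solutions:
 h(b) = C1 + C2*b^(3/4)


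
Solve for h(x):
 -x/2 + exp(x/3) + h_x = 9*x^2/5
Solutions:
 h(x) = C1 + 3*x^3/5 + x^2/4 - 3*exp(x/3)


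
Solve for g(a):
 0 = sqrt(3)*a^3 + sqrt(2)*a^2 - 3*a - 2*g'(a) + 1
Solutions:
 g(a) = C1 + sqrt(3)*a^4/8 + sqrt(2)*a^3/6 - 3*a^2/4 + a/2


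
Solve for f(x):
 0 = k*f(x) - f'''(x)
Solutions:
 f(x) = C1*exp(k^(1/3)*x) + C2*exp(k^(1/3)*x*(-1 + sqrt(3)*I)/2) + C3*exp(-k^(1/3)*x*(1 + sqrt(3)*I)/2)


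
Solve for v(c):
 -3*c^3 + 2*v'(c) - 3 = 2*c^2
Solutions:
 v(c) = C1 + 3*c^4/8 + c^3/3 + 3*c/2


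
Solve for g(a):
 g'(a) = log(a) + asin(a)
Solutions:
 g(a) = C1 + a*log(a) + a*asin(a) - a + sqrt(1 - a^2)


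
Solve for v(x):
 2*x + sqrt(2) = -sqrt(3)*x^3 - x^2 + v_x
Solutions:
 v(x) = C1 + sqrt(3)*x^4/4 + x^3/3 + x^2 + sqrt(2)*x


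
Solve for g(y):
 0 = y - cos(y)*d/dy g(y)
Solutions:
 g(y) = C1 + Integral(y/cos(y), y)


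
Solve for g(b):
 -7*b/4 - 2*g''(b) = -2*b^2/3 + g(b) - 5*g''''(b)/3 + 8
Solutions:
 g(b) = C1*exp(-sqrt(5)*b*sqrt(3 + 2*sqrt(6))/5) + C2*exp(sqrt(5)*b*sqrt(3 + 2*sqrt(6))/5) + C3*sin(sqrt(5)*b*sqrt(-3 + 2*sqrt(6))/5) + C4*cos(sqrt(5)*b*sqrt(-3 + 2*sqrt(6))/5) + 2*b^2/3 - 7*b/4 - 32/3


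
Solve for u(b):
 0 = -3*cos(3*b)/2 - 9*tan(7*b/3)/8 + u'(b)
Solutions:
 u(b) = C1 - 27*log(cos(7*b/3))/56 + sin(3*b)/2


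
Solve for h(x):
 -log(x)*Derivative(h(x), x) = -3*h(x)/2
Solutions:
 h(x) = C1*exp(3*li(x)/2)


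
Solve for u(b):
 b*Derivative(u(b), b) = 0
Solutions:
 u(b) = C1


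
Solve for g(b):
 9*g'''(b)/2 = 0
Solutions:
 g(b) = C1 + C2*b + C3*b^2


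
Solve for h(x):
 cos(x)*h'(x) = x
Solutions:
 h(x) = C1 + Integral(x/cos(x), x)


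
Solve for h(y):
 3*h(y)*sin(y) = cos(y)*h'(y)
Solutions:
 h(y) = C1/cos(y)^3


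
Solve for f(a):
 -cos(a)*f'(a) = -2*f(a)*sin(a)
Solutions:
 f(a) = C1/cos(a)^2


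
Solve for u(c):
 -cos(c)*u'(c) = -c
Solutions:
 u(c) = C1 + Integral(c/cos(c), c)


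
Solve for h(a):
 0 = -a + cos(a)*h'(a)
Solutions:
 h(a) = C1 + Integral(a/cos(a), a)


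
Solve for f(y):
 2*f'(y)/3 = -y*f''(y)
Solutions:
 f(y) = C1 + C2*y^(1/3)


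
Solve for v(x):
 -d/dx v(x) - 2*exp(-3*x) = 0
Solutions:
 v(x) = C1 + 2*exp(-3*x)/3


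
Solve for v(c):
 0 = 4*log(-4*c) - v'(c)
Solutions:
 v(c) = C1 + 4*c*log(-c) + 4*c*(-1 + 2*log(2))


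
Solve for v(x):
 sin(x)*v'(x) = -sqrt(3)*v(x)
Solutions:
 v(x) = C1*(cos(x) + 1)^(sqrt(3)/2)/(cos(x) - 1)^(sqrt(3)/2)


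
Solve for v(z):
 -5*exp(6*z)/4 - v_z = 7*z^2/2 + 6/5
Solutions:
 v(z) = C1 - 7*z^3/6 - 6*z/5 - 5*exp(6*z)/24


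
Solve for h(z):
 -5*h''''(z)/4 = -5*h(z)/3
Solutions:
 h(z) = C1*exp(-sqrt(2)*3^(3/4)*z/3) + C2*exp(sqrt(2)*3^(3/4)*z/3) + C3*sin(sqrt(2)*3^(3/4)*z/3) + C4*cos(sqrt(2)*3^(3/4)*z/3)


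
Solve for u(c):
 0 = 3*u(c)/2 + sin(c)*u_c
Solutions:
 u(c) = C1*(cos(c) + 1)^(3/4)/(cos(c) - 1)^(3/4)


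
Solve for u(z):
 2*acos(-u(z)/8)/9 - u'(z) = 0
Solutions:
 Integral(1/acos(-_y/8), (_y, u(z))) = C1 + 2*z/9


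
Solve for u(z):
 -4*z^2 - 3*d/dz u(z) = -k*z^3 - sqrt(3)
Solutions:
 u(z) = C1 + k*z^4/12 - 4*z^3/9 + sqrt(3)*z/3


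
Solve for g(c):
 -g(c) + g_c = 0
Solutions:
 g(c) = C1*exp(c)


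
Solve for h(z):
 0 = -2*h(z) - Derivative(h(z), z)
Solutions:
 h(z) = C1*exp(-2*z)


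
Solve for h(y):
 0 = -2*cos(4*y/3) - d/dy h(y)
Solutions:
 h(y) = C1 - 3*sin(4*y/3)/2


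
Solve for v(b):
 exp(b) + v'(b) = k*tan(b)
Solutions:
 v(b) = C1 - k*log(cos(b)) - exp(b)


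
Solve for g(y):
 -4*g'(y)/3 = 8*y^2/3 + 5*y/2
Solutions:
 g(y) = C1 - 2*y^3/3 - 15*y^2/16


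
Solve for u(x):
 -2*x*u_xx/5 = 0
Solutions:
 u(x) = C1 + C2*x


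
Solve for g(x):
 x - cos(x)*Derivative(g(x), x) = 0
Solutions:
 g(x) = C1 + Integral(x/cos(x), x)


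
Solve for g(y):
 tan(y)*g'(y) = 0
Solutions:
 g(y) = C1


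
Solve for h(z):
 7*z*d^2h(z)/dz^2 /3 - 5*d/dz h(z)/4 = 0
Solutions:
 h(z) = C1 + C2*z^(43/28)


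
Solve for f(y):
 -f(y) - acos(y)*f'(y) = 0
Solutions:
 f(y) = C1*exp(-Integral(1/acos(y), y))


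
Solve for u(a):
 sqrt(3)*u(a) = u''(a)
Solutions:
 u(a) = C1*exp(-3^(1/4)*a) + C2*exp(3^(1/4)*a)


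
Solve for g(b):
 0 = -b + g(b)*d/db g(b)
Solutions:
 g(b) = -sqrt(C1 + b^2)
 g(b) = sqrt(C1 + b^2)


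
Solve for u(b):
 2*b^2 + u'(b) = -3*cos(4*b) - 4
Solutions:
 u(b) = C1 - 2*b^3/3 - 4*b - 3*sin(4*b)/4


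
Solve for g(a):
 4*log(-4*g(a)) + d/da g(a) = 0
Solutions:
 Integral(1/(log(-_y) + 2*log(2)), (_y, g(a)))/4 = C1 - a


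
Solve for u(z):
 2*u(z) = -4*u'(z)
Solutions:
 u(z) = C1*exp(-z/2)


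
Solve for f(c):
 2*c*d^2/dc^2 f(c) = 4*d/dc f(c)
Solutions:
 f(c) = C1 + C2*c^3


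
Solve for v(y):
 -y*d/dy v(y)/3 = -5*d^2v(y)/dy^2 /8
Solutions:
 v(y) = C1 + C2*erfi(2*sqrt(15)*y/15)


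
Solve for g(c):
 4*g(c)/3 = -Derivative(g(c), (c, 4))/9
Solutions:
 g(c) = (C1*sin(3^(1/4)*c) + C2*cos(3^(1/4)*c))*exp(-3^(1/4)*c) + (C3*sin(3^(1/4)*c) + C4*cos(3^(1/4)*c))*exp(3^(1/4)*c)


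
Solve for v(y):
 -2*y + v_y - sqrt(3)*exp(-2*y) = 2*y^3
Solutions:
 v(y) = C1 + y^4/2 + y^2 - sqrt(3)*exp(-2*y)/2


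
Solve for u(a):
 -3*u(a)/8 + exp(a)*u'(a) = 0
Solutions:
 u(a) = C1*exp(-3*exp(-a)/8)


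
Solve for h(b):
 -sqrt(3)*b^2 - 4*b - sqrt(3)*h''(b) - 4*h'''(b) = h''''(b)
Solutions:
 h(b) = C1 + C2*b + C3*exp(b*(-2 + sqrt(4 - sqrt(3)))) + C4*exp(-b*(sqrt(4 - sqrt(3)) + 2)) - b^4/12 + 2*sqrt(3)*b^3/9 + b^2*(-8 + sqrt(3))/3


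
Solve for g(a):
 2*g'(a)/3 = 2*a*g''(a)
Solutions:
 g(a) = C1 + C2*a^(4/3)


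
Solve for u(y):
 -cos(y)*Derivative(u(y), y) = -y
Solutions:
 u(y) = C1 + Integral(y/cos(y), y)


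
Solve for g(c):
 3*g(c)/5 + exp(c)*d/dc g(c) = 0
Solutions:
 g(c) = C1*exp(3*exp(-c)/5)


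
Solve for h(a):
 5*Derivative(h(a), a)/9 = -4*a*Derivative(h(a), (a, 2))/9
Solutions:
 h(a) = C1 + C2/a^(1/4)


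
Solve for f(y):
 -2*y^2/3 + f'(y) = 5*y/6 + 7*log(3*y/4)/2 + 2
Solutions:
 f(y) = C1 + 2*y^3/9 + 5*y^2/12 + 7*y*log(y)/2 - 7*y*log(2) - 3*y/2 + 7*y*log(3)/2


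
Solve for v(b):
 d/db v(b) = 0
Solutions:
 v(b) = C1


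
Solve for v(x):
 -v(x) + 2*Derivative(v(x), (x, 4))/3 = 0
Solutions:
 v(x) = C1*exp(-2^(3/4)*3^(1/4)*x/2) + C2*exp(2^(3/4)*3^(1/4)*x/2) + C3*sin(2^(3/4)*3^(1/4)*x/2) + C4*cos(2^(3/4)*3^(1/4)*x/2)


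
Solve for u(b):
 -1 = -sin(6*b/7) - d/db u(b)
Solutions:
 u(b) = C1 + b + 7*cos(6*b/7)/6


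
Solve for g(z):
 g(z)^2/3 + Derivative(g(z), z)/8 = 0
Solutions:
 g(z) = 3/(C1 + 8*z)


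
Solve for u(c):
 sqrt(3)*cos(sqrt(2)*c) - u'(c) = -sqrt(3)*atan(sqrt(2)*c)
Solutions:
 u(c) = C1 + sqrt(3)*(c*atan(sqrt(2)*c) - sqrt(2)*log(2*c^2 + 1)/4) + sqrt(6)*sin(sqrt(2)*c)/2


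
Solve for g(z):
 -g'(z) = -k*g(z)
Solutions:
 g(z) = C1*exp(k*z)


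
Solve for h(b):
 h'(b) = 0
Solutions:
 h(b) = C1


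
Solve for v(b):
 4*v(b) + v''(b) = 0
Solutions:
 v(b) = C1*sin(2*b) + C2*cos(2*b)


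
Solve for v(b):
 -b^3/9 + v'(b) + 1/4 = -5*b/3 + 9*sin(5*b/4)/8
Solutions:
 v(b) = C1 + b^4/36 - 5*b^2/6 - b/4 - 9*cos(5*b/4)/10


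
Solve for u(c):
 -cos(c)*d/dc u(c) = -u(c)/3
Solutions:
 u(c) = C1*(sin(c) + 1)^(1/6)/(sin(c) - 1)^(1/6)


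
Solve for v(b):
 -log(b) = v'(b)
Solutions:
 v(b) = C1 - b*log(b) + b


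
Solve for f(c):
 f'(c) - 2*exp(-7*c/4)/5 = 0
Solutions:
 f(c) = C1 - 8*exp(-7*c/4)/35


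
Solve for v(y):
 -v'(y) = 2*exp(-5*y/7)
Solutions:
 v(y) = C1 + 14*exp(-5*y/7)/5


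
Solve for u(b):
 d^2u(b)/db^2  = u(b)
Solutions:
 u(b) = C1*exp(-b) + C2*exp(b)


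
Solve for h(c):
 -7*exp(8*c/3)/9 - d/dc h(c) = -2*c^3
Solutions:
 h(c) = C1 + c^4/2 - 7*exp(8*c/3)/24


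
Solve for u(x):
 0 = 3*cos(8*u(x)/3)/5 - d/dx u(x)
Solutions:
 -3*x/5 - 3*log(sin(8*u(x)/3) - 1)/16 + 3*log(sin(8*u(x)/3) + 1)/16 = C1


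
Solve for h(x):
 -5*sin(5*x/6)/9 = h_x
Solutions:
 h(x) = C1 + 2*cos(5*x/6)/3


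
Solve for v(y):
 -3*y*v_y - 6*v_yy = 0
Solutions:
 v(y) = C1 + C2*erf(y/2)


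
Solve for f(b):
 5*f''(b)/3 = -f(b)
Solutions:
 f(b) = C1*sin(sqrt(15)*b/5) + C2*cos(sqrt(15)*b/5)


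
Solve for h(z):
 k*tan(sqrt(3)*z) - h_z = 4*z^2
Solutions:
 h(z) = C1 - sqrt(3)*k*log(cos(sqrt(3)*z))/3 - 4*z^3/3


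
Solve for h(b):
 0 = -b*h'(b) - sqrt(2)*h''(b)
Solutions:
 h(b) = C1 + C2*erf(2^(1/4)*b/2)


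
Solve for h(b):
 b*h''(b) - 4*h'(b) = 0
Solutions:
 h(b) = C1 + C2*b^5


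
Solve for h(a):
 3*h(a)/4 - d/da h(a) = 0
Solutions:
 h(a) = C1*exp(3*a/4)


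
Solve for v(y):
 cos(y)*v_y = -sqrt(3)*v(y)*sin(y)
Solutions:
 v(y) = C1*cos(y)^(sqrt(3))


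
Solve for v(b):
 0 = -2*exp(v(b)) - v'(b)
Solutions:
 v(b) = log(1/(C1 + 2*b))


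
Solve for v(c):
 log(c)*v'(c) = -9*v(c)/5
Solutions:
 v(c) = C1*exp(-9*li(c)/5)


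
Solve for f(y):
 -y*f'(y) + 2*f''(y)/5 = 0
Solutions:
 f(y) = C1 + C2*erfi(sqrt(5)*y/2)


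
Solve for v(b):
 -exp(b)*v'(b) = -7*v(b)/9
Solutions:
 v(b) = C1*exp(-7*exp(-b)/9)


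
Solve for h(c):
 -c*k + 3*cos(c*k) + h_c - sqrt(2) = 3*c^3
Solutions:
 h(c) = C1 + 3*c^4/4 + c^2*k/2 + sqrt(2)*c - 3*sin(c*k)/k


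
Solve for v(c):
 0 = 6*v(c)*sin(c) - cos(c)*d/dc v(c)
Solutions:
 v(c) = C1/cos(c)^6


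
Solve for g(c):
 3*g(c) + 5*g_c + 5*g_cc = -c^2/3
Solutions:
 g(c) = -c^2/9 + 10*c/27 + (C1*sin(sqrt(35)*c/10) + C2*cos(sqrt(35)*c/10))*exp(-c/2) - 20/81


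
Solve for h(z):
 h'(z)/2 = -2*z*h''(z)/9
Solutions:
 h(z) = C1 + C2/z^(5/4)


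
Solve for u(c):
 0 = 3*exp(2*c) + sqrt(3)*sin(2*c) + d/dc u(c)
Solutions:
 u(c) = C1 - 3*exp(2*c)/2 + sqrt(3)*cos(2*c)/2


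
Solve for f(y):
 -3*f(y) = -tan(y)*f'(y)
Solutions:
 f(y) = C1*sin(y)^3


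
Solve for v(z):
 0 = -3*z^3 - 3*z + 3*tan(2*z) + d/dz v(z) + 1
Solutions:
 v(z) = C1 + 3*z^4/4 + 3*z^2/2 - z + 3*log(cos(2*z))/2


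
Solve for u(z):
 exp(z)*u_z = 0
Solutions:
 u(z) = C1


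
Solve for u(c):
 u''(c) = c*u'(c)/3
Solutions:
 u(c) = C1 + C2*erfi(sqrt(6)*c/6)


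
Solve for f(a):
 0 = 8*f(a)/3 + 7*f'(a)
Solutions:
 f(a) = C1*exp(-8*a/21)


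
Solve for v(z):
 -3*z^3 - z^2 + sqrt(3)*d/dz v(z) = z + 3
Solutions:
 v(z) = C1 + sqrt(3)*z^4/4 + sqrt(3)*z^3/9 + sqrt(3)*z^2/6 + sqrt(3)*z


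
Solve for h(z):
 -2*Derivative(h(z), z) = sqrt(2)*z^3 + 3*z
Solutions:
 h(z) = C1 - sqrt(2)*z^4/8 - 3*z^2/4


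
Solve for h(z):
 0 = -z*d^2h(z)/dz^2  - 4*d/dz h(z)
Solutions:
 h(z) = C1 + C2/z^3


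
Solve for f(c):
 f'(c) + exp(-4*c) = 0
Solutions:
 f(c) = C1 + exp(-4*c)/4


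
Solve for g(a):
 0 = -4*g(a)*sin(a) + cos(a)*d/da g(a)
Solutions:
 g(a) = C1/cos(a)^4


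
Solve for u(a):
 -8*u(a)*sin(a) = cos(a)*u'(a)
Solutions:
 u(a) = C1*cos(a)^8


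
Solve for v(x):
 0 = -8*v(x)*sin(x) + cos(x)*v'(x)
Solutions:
 v(x) = C1/cos(x)^8


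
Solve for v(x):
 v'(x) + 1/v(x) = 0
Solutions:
 v(x) = -sqrt(C1 - 2*x)
 v(x) = sqrt(C1 - 2*x)


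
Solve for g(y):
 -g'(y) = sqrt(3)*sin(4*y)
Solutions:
 g(y) = C1 + sqrt(3)*cos(4*y)/4


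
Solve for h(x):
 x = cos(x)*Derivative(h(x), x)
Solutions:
 h(x) = C1 + Integral(x/cos(x), x)


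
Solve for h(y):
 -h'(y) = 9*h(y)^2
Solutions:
 h(y) = 1/(C1 + 9*y)


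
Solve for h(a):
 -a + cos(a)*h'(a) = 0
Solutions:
 h(a) = C1 + Integral(a/cos(a), a)


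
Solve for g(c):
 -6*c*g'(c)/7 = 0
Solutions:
 g(c) = C1


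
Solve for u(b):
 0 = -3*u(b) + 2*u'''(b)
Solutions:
 u(b) = C3*exp(2^(2/3)*3^(1/3)*b/2) + (C1*sin(2^(2/3)*3^(5/6)*b/4) + C2*cos(2^(2/3)*3^(5/6)*b/4))*exp(-2^(2/3)*3^(1/3)*b/4)


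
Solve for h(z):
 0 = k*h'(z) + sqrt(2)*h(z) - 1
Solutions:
 h(z) = C1*exp(-sqrt(2)*z/k) + sqrt(2)/2


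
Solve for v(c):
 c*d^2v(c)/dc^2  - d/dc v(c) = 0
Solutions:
 v(c) = C1 + C2*c^2


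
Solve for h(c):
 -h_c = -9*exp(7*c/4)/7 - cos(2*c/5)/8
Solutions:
 h(c) = C1 + 36*exp(7*c/4)/49 + 5*sin(2*c/5)/16


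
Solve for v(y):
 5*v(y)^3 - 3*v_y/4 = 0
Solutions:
 v(y) = -sqrt(6)*sqrt(-1/(C1 + 20*y))/2
 v(y) = sqrt(6)*sqrt(-1/(C1 + 20*y))/2


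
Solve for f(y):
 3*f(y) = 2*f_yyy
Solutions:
 f(y) = C3*exp(2^(2/3)*3^(1/3)*y/2) + (C1*sin(2^(2/3)*3^(5/6)*y/4) + C2*cos(2^(2/3)*3^(5/6)*y/4))*exp(-2^(2/3)*3^(1/3)*y/4)


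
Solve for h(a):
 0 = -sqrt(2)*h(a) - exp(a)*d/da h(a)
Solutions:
 h(a) = C1*exp(sqrt(2)*exp(-a))


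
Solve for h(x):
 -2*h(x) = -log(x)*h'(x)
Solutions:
 h(x) = C1*exp(2*li(x))


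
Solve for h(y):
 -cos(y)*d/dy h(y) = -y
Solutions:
 h(y) = C1 + Integral(y/cos(y), y)


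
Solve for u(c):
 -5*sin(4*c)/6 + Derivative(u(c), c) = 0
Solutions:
 u(c) = C1 - 5*cos(4*c)/24


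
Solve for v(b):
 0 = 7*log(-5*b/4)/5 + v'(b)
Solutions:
 v(b) = C1 - 7*b*log(-b)/5 + 7*b*(-log(5) + 1 + 2*log(2))/5


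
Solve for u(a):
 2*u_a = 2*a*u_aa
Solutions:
 u(a) = C1 + C2*a^2


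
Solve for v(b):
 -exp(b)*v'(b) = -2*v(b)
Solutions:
 v(b) = C1*exp(-2*exp(-b))


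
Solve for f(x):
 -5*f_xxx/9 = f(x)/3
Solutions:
 f(x) = C3*exp(-3^(1/3)*5^(2/3)*x/5) + (C1*sin(3^(5/6)*5^(2/3)*x/10) + C2*cos(3^(5/6)*5^(2/3)*x/10))*exp(3^(1/3)*5^(2/3)*x/10)


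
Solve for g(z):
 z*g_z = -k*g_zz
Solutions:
 g(z) = C1 + C2*sqrt(k)*erf(sqrt(2)*z*sqrt(1/k)/2)


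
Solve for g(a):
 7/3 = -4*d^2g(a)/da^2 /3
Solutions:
 g(a) = C1 + C2*a - 7*a^2/8


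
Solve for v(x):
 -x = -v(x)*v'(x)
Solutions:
 v(x) = -sqrt(C1 + x^2)
 v(x) = sqrt(C1 + x^2)


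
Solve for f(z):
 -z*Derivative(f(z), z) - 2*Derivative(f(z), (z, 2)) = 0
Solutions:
 f(z) = C1 + C2*erf(z/2)


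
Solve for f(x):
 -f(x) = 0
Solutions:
 f(x) = 0


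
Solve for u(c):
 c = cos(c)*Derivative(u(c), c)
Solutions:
 u(c) = C1 + Integral(c/cos(c), c)


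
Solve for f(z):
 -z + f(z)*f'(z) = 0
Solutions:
 f(z) = -sqrt(C1 + z^2)
 f(z) = sqrt(C1 + z^2)


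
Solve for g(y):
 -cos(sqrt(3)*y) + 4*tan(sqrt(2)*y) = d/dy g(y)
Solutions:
 g(y) = C1 - 2*sqrt(2)*log(cos(sqrt(2)*y)) - sqrt(3)*sin(sqrt(3)*y)/3


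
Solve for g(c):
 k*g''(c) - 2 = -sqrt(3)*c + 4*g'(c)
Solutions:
 g(c) = C1 + C2*exp(4*c/k) + sqrt(3)*c^2/8 + sqrt(3)*c*k/16 - c/2


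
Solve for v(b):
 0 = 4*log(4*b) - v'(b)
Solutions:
 v(b) = C1 + 4*b*log(b) - 4*b + b*log(256)


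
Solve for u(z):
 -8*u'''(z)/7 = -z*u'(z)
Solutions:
 u(z) = C1 + Integral(C2*airyai(7^(1/3)*z/2) + C3*airybi(7^(1/3)*z/2), z)


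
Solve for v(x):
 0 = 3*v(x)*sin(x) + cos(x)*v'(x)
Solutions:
 v(x) = C1*cos(x)^3


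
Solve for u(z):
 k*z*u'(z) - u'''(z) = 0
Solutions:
 u(z) = C1 + Integral(C2*airyai(k^(1/3)*z) + C3*airybi(k^(1/3)*z), z)


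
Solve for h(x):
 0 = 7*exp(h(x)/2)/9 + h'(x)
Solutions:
 h(x) = 2*log(1/(C1 + 7*x)) + 2*log(18)


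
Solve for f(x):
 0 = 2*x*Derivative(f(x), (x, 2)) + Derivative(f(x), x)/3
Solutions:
 f(x) = C1 + C2*x^(5/6)


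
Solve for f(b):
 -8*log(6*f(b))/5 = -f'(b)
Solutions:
 -5*Integral(1/(log(_y) + log(6)), (_y, f(b)))/8 = C1 - b


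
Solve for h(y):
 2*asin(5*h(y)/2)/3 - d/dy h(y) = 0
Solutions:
 Integral(1/asin(5*_y/2), (_y, h(y))) = C1 + 2*y/3


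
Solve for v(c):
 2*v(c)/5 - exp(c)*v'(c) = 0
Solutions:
 v(c) = C1*exp(-2*exp(-c)/5)


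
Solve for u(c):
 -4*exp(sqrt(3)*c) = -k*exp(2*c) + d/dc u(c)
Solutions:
 u(c) = C1 + k*exp(2*c)/2 - 4*sqrt(3)*exp(sqrt(3)*c)/3


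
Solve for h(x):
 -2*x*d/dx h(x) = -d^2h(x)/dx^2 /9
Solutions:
 h(x) = C1 + C2*erfi(3*x)


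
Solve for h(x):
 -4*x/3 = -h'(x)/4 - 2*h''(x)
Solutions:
 h(x) = C1 + C2*exp(-x/8) + 8*x^2/3 - 128*x/3


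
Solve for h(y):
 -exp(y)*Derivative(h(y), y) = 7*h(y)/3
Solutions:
 h(y) = C1*exp(7*exp(-y)/3)


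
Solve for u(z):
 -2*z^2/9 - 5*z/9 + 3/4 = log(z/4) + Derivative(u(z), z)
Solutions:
 u(z) = C1 - 2*z^3/27 - 5*z^2/18 - z*log(z) + 2*z*log(2) + 7*z/4


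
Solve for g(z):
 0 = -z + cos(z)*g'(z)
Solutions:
 g(z) = C1 + Integral(z/cos(z), z)


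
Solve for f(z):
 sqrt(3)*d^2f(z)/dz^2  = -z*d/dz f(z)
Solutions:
 f(z) = C1 + C2*erf(sqrt(2)*3^(3/4)*z/6)


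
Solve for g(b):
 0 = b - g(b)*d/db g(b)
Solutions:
 g(b) = -sqrt(C1 + b^2)
 g(b) = sqrt(C1 + b^2)


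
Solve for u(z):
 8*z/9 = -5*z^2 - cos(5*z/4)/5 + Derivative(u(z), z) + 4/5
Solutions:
 u(z) = C1 + 5*z^3/3 + 4*z^2/9 - 4*z/5 + 4*sin(5*z/4)/25


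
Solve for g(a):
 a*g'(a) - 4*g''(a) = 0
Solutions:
 g(a) = C1 + C2*erfi(sqrt(2)*a/4)


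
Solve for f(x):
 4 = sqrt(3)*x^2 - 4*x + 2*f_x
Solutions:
 f(x) = C1 - sqrt(3)*x^3/6 + x^2 + 2*x


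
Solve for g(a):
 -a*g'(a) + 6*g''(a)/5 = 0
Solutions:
 g(a) = C1 + C2*erfi(sqrt(15)*a/6)


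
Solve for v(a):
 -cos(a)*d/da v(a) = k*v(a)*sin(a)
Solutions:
 v(a) = C1*exp(k*log(cos(a)))


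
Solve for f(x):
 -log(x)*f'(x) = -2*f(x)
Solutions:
 f(x) = C1*exp(2*li(x))


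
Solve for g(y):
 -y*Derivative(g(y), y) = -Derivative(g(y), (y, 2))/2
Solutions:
 g(y) = C1 + C2*erfi(y)


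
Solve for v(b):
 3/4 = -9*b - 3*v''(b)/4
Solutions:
 v(b) = C1 + C2*b - 2*b^3 - b^2/2


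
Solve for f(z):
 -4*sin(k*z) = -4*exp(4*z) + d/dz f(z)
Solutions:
 f(z) = C1 + exp(4*z) + 4*cos(k*z)/k


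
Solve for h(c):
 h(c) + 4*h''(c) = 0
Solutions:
 h(c) = C1*sin(c/2) + C2*cos(c/2)


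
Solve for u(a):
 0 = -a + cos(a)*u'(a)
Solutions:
 u(a) = C1 + Integral(a/cos(a), a)


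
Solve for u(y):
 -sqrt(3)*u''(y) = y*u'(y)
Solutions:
 u(y) = C1 + C2*erf(sqrt(2)*3^(3/4)*y/6)


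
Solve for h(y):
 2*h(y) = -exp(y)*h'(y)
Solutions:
 h(y) = C1*exp(2*exp(-y))


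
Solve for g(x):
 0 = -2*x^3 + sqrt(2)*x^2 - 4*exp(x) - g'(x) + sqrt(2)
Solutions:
 g(x) = C1 - x^4/2 + sqrt(2)*x^3/3 + sqrt(2)*x - 4*exp(x)


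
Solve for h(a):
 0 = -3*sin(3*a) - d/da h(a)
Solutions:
 h(a) = C1 + cos(3*a)


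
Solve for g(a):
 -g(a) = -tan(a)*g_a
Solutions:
 g(a) = C1*sin(a)


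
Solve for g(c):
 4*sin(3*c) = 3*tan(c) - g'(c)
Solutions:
 g(c) = C1 - 3*log(cos(c)) + 4*cos(3*c)/3


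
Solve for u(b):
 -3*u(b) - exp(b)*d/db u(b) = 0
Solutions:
 u(b) = C1*exp(3*exp(-b))


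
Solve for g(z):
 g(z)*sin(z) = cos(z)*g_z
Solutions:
 g(z) = C1/cos(z)


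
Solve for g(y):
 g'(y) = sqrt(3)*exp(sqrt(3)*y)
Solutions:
 g(y) = C1 + exp(sqrt(3)*y)


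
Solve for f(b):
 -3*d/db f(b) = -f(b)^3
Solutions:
 f(b) = -sqrt(6)*sqrt(-1/(C1 + b))/2
 f(b) = sqrt(6)*sqrt(-1/(C1 + b))/2


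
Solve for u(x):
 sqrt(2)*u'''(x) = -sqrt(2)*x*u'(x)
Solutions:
 u(x) = C1 + Integral(C2*airyai(-x) + C3*airybi(-x), x)


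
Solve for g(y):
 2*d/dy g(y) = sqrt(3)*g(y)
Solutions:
 g(y) = C1*exp(sqrt(3)*y/2)


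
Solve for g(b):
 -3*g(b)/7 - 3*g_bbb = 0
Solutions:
 g(b) = C3*exp(-7^(2/3)*b/7) + (C1*sin(sqrt(3)*7^(2/3)*b/14) + C2*cos(sqrt(3)*7^(2/3)*b/14))*exp(7^(2/3)*b/14)


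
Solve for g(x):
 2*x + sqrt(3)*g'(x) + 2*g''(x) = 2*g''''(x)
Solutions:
 g(x) = C1 + C2*exp(-2^(1/3)*sqrt(3)*x*(2*2^(1/3)/(sqrt(65) + 9)^(1/3) + (sqrt(65) + 9)^(1/3))/12)*sin(2^(1/3)*x*(-(sqrt(65) + 9)^(1/3) + 2*2^(1/3)/(sqrt(65) + 9)^(1/3))/4) + C3*exp(-2^(1/3)*sqrt(3)*x*(2*2^(1/3)/(sqrt(65) + 9)^(1/3) + (sqrt(65) + 9)^(1/3))/12)*cos(2^(1/3)*x*(-(sqrt(65) + 9)^(1/3) + 2*2^(1/3)/(sqrt(65) + 9)^(1/3))/4) + C4*exp(2^(1/3)*sqrt(3)*x*(2*2^(1/3)/(sqrt(65) + 9)^(1/3) + (sqrt(65) + 9)^(1/3))/6) - sqrt(3)*x^2/3 + 4*x/3


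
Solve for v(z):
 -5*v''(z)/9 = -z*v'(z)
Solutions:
 v(z) = C1 + C2*erfi(3*sqrt(10)*z/10)


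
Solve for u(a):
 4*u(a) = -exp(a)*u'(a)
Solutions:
 u(a) = C1*exp(4*exp(-a))


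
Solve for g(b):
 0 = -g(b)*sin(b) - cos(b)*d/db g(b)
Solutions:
 g(b) = C1*cos(b)


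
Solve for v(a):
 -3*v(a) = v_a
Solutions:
 v(a) = C1*exp(-3*a)


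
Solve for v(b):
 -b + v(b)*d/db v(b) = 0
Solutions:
 v(b) = -sqrt(C1 + b^2)
 v(b) = sqrt(C1 + b^2)


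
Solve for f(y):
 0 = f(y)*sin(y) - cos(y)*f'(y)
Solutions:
 f(y) = C1/cos(y)


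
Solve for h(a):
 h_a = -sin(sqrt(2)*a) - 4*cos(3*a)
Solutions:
 h(a) = C1 - 4*sin(3*a)/3 + sqrt(2)*cos(sqrt(2)*a)/2


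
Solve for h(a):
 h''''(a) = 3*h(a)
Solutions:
 h(a) = C1*exp(-3^(1/4)*a) + C2*exp(3^(1/4)*a) + C3*sin(3^(1/4)*a) + C4*cos(3^(1/4)*a)


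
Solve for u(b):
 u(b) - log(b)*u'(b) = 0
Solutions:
 u(b) = C1*exp(li(b))


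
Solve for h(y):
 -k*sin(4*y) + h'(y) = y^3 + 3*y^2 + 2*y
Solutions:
 h(y) = C1 - k*cos(4*y)/4 + y^4/4 + y^3 + y^2


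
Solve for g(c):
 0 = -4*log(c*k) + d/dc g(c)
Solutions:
 g(c) = C1 + 4*c*log(c*k) - 4*c


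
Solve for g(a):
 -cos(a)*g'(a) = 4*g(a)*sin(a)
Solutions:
 g(a) = C1*cos(a)^4


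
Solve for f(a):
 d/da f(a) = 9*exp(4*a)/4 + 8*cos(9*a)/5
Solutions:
 f(a) = C1 + 9*exp(4*a)/16 + 8*sin(9*a)/45


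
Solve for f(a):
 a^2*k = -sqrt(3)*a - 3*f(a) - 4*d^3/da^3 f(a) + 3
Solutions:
 f(a) = C3*exp(-6^(1/3)*a/2) - a^2*k/3 - sqrt(3)*a/3 + (C1*sin(2^(1/3)*3^(5/6)*a/4) + C2*cos(2^(1/3)*3^(5/6)*a/4))*exp(6^(1/3)*a/4) + 1


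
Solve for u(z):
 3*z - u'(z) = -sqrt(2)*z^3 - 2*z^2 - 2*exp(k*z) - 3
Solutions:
 u(z) = C1 + sqrt(2)*z^4/4 + 2*z^3/3 + 3*z^2/2 + 3*z + 2*exp(k*z)/k


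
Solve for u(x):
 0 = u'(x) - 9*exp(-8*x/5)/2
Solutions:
 u(x) = C1 - 45*exp(-8*x/5)/16


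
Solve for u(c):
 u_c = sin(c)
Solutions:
 u(c) = C1 - cos(c)


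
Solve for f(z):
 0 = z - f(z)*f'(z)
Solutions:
 f(z) = -sqrt(C1 + z^2)
 f(z) = sqrt(C1 + z^2)


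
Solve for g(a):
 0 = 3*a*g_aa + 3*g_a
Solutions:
 g(a) = C1 + C2*log(a)


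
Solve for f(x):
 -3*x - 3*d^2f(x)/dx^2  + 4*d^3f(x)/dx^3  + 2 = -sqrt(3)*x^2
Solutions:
 f(x) = C1 + C2*x + C3*exp(3*x/4) + sqrt(3)*x^4/36 + x^3*(-9 + 8*sqrt(3))/54 + x^2*(-9 + 16*sqrt(3))/27


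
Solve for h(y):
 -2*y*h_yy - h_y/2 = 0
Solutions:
 h(y) = C1 + C2*y^(3/4)


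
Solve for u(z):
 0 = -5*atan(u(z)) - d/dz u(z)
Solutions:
 Integral(1/atan(_y), (_y, u(z))) = C1 - 5*z


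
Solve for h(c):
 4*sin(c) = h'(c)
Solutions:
 h(c) = C1 - 4*cos(c)


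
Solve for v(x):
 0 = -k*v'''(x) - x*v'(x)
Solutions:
 v(x) = C1 + Integral(C2*airyai(x*(-1/k)^(1/3)) + C3*airybi(x*(-1/k)^(1/3)), x)


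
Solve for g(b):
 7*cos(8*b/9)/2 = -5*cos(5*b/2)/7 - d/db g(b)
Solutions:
 g(b) = C1 - 63*sin(8*b/9)/16 - 2*sin(5*b/2)/7


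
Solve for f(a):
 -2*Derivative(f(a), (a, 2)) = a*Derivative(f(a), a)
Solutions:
 f(a) = C1 + C2*erf(a/2)


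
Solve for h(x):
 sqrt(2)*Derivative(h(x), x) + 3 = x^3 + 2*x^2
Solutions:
 h(x) = C1 + sqrt(2)*x^4/8 + sqrt(2)*x^3/3 - 3*sqrt(2)*x/2


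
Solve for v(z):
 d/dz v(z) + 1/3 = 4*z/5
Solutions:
 v(z) = C1 + 2*z^2/5 - z/3


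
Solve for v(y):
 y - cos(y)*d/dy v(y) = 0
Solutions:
 v(y) = C1 + Integral(y/cos(y), y)


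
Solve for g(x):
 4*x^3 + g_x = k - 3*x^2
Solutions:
 g(x) = C1 + k*x - x^4 - x^3


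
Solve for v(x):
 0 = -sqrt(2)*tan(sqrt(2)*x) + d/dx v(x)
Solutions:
 v(x) = C1 - log(cos(sqrt(2)*x))


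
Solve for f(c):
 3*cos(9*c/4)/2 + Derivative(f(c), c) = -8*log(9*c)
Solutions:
 f(c) = C1 - 8*c*log(c) - 16*c*log(3) + 8*c - 2*sin(9*c/4)/3


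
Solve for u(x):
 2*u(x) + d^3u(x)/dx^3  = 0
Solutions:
 u(x) = C3*exp(-2^(1/3)*x) + (C1*sin(2^(1/3)*sqrt(3)*x/2) + C2*cos(2^(1/3)*sqrt(3)*x/2))*exp(2^(1/3)*x/2)


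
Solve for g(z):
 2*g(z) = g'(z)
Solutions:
 g(z) = C1*exp(2*z)


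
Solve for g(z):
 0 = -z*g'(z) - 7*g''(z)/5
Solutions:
 g(z) = C1 + C2*erf(sqrt(70)*z/14)


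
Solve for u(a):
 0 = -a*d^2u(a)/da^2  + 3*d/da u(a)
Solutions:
 u(a) = C1 + C2*a^4


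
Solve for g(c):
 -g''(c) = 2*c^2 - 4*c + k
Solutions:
 g(c) = C1 + C2*c - c^4/6 + 2*c^3/3 - c^2*k/2


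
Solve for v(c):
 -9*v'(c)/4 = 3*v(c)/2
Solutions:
 v(c) = C1*exp(-2*c/3)


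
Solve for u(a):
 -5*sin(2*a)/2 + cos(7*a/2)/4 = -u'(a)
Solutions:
 u(a) = C1 - sin(7*a/2)/14 - 5*cos(2*a)/4


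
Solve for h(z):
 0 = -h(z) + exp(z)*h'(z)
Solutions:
 h(z) = C1*exp(-exp(-z))


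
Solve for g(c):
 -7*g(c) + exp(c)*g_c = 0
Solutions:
 g(c) = C1*exp(-7*exp(-c))


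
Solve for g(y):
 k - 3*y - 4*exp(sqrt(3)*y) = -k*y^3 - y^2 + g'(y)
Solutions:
 g(y) = C1 + k*y^4/4 + k*y + y^3/3 - 3*y^2/2 - 4*sqrt(3)*exp(sqrt(3)*y)/3


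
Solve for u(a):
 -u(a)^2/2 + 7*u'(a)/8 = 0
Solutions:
 u(a) = -7/(C1 + 4*a)


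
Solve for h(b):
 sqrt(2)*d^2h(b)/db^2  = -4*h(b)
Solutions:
 h(b) = C1*sin(2^(3/4)*b) + C2*cos(2^(3/4)*b)


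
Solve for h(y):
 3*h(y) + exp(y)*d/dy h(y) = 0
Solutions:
 h(y) = C1*exp(3*exp(-y))


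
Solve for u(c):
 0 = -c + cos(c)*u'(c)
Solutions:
 u(c) = C1 + Integral(c/cos(c), c)


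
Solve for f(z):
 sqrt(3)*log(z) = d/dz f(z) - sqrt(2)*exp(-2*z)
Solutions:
 f(z) = C1 + sqrt(3)*z*log(z) - sqrt(3)*z - sqrt(2)*exp(-2*z)/2


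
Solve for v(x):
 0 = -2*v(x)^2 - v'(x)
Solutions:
 v(x) = 1/(C1 + 2*x)


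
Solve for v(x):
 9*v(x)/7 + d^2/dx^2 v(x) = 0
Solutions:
 v(x) = C1*sin(3*sqrt(7)*x/7) + C2*cos(3*sqrt(7)*x/7)


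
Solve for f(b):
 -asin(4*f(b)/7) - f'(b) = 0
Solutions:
 Integral(1/asin(4*_y/7), (_y, f(b))) = C1 - b


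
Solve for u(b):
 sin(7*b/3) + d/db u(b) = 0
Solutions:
 u(b) = C1 + 3*cos(7*b/3)/7


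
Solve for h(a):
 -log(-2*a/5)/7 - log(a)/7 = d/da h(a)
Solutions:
 h(a) = C1 - 2*a*log(a)/7 + a*(-log(2) + log(5) + 2 - I*pi)/7


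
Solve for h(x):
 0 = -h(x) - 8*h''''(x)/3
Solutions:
 h(x) = (C1*sin(2^(3/4)*3^(1/4)*x/4) + C2*cos(2^(3/4)*3^(1/4)*x/4))*exp(-2^(3/4)*3^(1/4)*x/4) + (C3*sin(2^(3/4)*3^(1/4)*x/4) + C4*cos(2^(3/4)*3^(1/4)*x/4))*exp(2^(3/4)*3^(1/4)*x/4)


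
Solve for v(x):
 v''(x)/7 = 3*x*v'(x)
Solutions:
 v(x) = C1 + C2*erfi(sqrt(42)*x/2)


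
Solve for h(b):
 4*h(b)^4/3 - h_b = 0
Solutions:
 h(b) = (-1/(C1 + 4*b))^(1/3)
 h(b) = (-1/(C1 + 4*b))^(1/3)*(-1 - sqrt(3)*I)/2
 h(b) = (-1/(C1 + 4*b))^(1/3)*(-1 + sqrt(3)*I)/2


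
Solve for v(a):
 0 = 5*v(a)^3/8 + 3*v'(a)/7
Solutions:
 v(a) = -2*sqrt(3)*sqrt(-1/(C1 - 35*a))
 v(a) = 2*sqrt(3)*sqrt(-1/(C1 - 35*a))


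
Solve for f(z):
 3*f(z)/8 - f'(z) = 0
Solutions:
 f(z) = C1*exp(3*z/8)


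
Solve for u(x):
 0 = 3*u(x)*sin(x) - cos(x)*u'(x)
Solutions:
 u(x) = C1/cos(x)^3


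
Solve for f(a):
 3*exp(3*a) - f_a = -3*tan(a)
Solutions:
 f(a) = C1 + exp(3*a) - 3*log(cos(a))


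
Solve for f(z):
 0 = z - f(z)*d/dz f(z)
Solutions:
 f(z) = -sqrt(C1 + z^2)
 f(z) = sqrt(C1 + z^2)


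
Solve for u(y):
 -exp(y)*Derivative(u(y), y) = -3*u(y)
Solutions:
 u(y) = C1*exp(-3*exp(-y))


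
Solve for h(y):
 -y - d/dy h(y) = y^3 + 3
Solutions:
 h(y) = C1 - y^4/4 - y^2/2 - 3*y


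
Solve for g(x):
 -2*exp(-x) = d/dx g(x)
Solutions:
 g(x) = C1 + 2*exp(-x)


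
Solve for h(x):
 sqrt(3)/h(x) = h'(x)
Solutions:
 h(x) = -sqrt(C1 + 2*sqrt(3)*x)
 h(x) = sqrt(C1 + 2*sqrt(3)*x)


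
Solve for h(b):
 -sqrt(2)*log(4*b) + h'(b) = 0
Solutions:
 h(b) = C1 + sqrt(2)*b*log(b) - sqrt(2)*b + 2*sqrt(2)*b*log(2)


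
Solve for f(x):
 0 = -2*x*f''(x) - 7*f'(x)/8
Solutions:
 f(x) = C1 + C2*x^(9/16)


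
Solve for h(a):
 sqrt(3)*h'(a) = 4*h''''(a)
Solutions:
 h(a) = C1 + C4*exp(2^(1/3)*3^(1/6)*a/2) + (C2*sin(2^(1/3)*3^(2/3)*a/4) + C3*cos(2^(1/3)*3^(2/3)*a/4))*exp(-2^(1/3)*3^(1/6)*a/4)


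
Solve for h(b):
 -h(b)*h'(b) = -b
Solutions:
 h(b) = -sqrt(C1 + b^2)
 h(b) = sqrt(C1 + b^2)


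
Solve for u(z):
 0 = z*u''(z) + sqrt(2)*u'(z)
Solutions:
 u(z) = C1 + C2*z^(1 - sqrt(2))


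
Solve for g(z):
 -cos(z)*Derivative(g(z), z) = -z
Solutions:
 g(z) = C1 + Integral(z/cos(z), z)


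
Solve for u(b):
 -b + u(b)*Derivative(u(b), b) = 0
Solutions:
 u(b) = -sqrt(C1 + b^2)
 u(b) = sqrt(C1 + b^2)


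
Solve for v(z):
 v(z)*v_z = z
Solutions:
 v(z) = -sqrt(C1 + z^2)
 v(z) = sqrt(C1 + z^2)


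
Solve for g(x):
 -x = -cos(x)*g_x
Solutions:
 g(x) = C1 + Integral(x/cos(x), x)


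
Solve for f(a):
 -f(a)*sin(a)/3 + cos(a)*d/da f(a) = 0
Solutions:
 f(a) = C1/cos(a)^(1/3)


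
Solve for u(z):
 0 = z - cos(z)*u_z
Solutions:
 u(z) = C1 + Integral(z/cos(z), z)


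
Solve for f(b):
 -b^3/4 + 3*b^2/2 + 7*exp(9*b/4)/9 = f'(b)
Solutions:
 f(b) = C1 - b^4/16 + b^3/2 + 28*exp(9*b/4)/81


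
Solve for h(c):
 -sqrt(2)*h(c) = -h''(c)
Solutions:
 h(c) = C1*exp(-2^(1/4)*c) + C2*exp(2^(1/4)*c)


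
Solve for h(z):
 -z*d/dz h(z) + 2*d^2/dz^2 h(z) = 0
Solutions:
 h(z) = C1 + C2*erfi(z/2)


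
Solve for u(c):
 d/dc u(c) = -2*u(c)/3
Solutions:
 u(c) = C1*exp(-2*c/3)


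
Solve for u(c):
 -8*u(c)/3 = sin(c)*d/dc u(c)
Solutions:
 u(c) = C1*(cos(c) + 1)^(4/3)/(cos(c) - 1)^(4/3)


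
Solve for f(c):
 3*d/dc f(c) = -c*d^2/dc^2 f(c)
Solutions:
 f(c) = C1 + C2/c^2


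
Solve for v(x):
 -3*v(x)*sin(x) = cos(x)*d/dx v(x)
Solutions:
 v(x) = C1*cos(x)^3


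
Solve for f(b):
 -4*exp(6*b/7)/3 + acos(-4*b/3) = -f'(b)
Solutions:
 f(b) = C1 - b*acos(-4*b/3) - sqrt(9 - 16*b^2)/4 + 14*exp(6*b/7)/9


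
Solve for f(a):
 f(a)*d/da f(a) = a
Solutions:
 f(a) = -sqrt(C1 + a^2)
 f(a) = sqrt(C1 + a^2)


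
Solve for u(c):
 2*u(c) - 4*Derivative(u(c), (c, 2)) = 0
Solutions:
 u(c) = C1*exp(-sqrt(2)*c/2) + C2*exp(sqrt(2)*c/2)


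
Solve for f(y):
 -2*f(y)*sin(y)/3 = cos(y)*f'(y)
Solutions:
 f(y) = C1*cos(y)^(2/3)


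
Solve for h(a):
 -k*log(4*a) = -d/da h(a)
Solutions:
 h(a) = C1 + a*k*log(a) - a*k + a*k*log(4)


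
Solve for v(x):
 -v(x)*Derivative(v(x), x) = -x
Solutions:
 v(x) = -sqrt(C1 + x^2)
 v(x) = sqrt(C1 + x^2)


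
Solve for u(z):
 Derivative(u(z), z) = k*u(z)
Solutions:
 u(z) = C1*exp(k*z)


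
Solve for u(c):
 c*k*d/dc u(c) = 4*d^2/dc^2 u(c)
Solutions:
 u(c) = Piecewise((-sqrt(2)*sqrt(pi)*C1*erf(sqrt(2)*c*sqrt(-k)/4)/sqrt(-k) - C2, (k > 0) | (k < 0)), (-C1*c - C2, True))


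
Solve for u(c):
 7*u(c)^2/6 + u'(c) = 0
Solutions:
 u(c) = 6/(C1 + 7*c)


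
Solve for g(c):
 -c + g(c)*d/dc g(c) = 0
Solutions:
 g(c) = -sqrt(C1 + c^2)
 g(c) = sqrt(C1 + c^2)


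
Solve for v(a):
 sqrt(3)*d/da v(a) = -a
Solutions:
 v(a) = C1 - sqrt(3)*a^2/6


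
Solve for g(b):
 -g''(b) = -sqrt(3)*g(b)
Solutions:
 g(b) = C1*exp(-3^(1/4)*b) + C2*exp(3^(1/4)*b)


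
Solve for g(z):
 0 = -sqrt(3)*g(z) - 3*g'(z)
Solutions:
 g(z) = C1*exp(-sqrt(3)*z/3)


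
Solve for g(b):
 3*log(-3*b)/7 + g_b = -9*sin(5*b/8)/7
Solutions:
 g(b) = C1 - 3*b*log(-b)/7 - 3*b*log(3)/7 + 3*b/7 + 72*cos(5*b/8)/35


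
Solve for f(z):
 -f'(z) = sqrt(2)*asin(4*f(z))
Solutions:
 Integral(1/asin(4*_y), (_y, f(z))) = C1 - sqrt(2)*z


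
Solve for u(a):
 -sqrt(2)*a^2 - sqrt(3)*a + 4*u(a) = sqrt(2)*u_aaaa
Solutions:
 u(a) = C1*exp(-2^(3/8)*a) + C2*exp(2^(3/8)*a) + C3*sin(2^(3/8)*a) + C4*cos(2^(3/8)*a) + sqrt(2)*a^2/4 + sqrt(3)*a/4


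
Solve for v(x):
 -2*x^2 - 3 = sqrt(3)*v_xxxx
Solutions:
 v(x) = C1 + C2*x + C3*x^2 + C4*x^3 - sqrt(3)*x^6/540 - sqrt(3)*x^4/24


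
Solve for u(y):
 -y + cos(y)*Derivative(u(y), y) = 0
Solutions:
 u(y) = C1 + Integral(y/cos(y), y)


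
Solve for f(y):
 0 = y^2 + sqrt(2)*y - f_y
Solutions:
 f(y) = C1 + y^3/3 + sqrt(2)*y^2/2


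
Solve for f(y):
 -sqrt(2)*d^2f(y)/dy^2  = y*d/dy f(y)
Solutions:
 f(y) = C1 + C2*erf(2^(1/4)*y/2)


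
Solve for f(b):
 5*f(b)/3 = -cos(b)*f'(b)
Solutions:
 f(b) = C1*(sin(b) - 1)^(5/6)/(sin(b) + 1)^(5/6)


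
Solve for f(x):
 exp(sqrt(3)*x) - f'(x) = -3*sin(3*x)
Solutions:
 f(x) = C1 + sqrt(3)*exp(sqrt(3)*x)/3 - cos(3*x)


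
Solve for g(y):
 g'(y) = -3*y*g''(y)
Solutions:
 g(y) = C1 + C2*y^(2/3)


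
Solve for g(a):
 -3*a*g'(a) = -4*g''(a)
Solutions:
 g(a) = C1 + C2*erfi(sqrt(6)*a/4)


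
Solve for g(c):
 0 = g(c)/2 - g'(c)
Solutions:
 g(c) = C1*exp(c/2)


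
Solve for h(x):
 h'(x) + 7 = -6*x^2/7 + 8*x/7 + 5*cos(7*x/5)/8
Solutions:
 h(x) = C1 - 2*x^3/7 + 4*x^2/7 - 7*x + 25*sin(7*x/5)/56


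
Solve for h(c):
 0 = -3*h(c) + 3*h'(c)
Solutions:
 h(c) = C1*exp(c)


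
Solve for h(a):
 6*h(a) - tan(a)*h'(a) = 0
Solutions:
 h(a) = C1*sin(a)^6


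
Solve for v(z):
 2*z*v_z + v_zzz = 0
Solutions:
 v(z) = C1 + Integral(C2*airyai(-2^(1/3)*z) + C3*airybi(-2^(1/3)*z), z)


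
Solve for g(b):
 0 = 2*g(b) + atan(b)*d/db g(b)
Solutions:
 g(b) = C1*exp(-2*Integral(1/atan(b), b))


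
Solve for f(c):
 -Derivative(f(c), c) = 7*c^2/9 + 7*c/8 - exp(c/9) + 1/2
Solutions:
 f(c) = C1 - 7*c^3/27 - 7*c^2/16 - c/2 + 9*exp(c/9)


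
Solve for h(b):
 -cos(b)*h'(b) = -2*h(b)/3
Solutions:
 h(b) = C1*(sin(b) + 1)^(1/3)/(sin(b) - 1)^(1/3)


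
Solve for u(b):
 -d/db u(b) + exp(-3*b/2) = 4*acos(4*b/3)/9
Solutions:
 u(b) = C1 - 4*b*acos(4*b/3)/9 + sqrt(9 - 16*b^2)/9 - 2*exp(-3*b/2)/3


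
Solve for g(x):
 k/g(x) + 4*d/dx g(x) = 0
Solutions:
 g(x) = -sqrt(C1 - 2*k*x)/2
 g(x) = sqrt(C1 - 2*k*x)/2


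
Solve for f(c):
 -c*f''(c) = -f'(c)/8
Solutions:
 f(c) = C1 + C2*c^(9/8)


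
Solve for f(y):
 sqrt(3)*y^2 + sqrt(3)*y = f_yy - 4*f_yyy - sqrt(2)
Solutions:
 f(y) = C1 + C2*y + C3*exp(y/4) + sqrt(3)*y^4/12 + 3*sqrt(3)*y^3/2 + y^2*(sqrt(2)/2 + 18*sqrt(3))


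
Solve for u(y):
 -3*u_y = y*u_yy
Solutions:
 u(y) = C1 + C2/y^2


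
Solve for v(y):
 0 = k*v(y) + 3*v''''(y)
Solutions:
 v(y) = C1*exp(-3^(3/4)*y*(-k)^(1/4)/3) + C2*exp(3^(3/4)*y*(-k)^(1/4)/3) + C3*exp(-3^(3/4)*I*y*(-k)^(1/4)/3) + C4*exp(3^(3/4)*I*y*(-k)^(1/4)/3)


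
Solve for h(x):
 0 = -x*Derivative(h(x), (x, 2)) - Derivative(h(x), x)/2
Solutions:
 h(x) = C1 + C2*sqrt(x)


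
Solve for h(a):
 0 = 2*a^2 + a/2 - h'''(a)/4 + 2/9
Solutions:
 h(a) = C1 + C2*a + C3*a^2 + 2*a^5/15 + a^4/12 + 4*a^3/27


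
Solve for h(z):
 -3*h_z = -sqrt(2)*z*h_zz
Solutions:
 h(z) = C1 + C2*z^(1 + 3*sqrt(2)/2)


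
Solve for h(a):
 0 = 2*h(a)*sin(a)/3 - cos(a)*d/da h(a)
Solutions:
 h(a) = C1/cos(a)^(2/3)


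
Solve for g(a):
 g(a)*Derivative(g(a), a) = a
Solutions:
 g(a) = -sqrt(C1 + a^2)
 g(a) = sqrt(C1 + a^2)


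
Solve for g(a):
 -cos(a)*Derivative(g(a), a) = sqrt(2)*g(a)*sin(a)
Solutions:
 g(a) = C1*cos(a)^(sqrt(2))


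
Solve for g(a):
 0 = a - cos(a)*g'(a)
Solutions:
 g(a) = C1 + Integral(a/cos(a), a)


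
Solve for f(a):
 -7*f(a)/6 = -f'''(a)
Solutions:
 f(a) = C3*exp(6^(2/3)*7^(1/3)*a/6) + (C1*sin(2^(2/3)*3^(1/6)*7^(1/3)*a/4) + C2*cos(2^(2/3)*3^(1/6)*7^(1/3)*a/4))*exp(-6^(2/3)*7^(1/3)*a/12)


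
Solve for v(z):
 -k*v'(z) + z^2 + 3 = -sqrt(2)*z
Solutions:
 v(z) = C1 + z^3/(3*k) + sqrt(2)*z^2/(2*k) + 3*z/k


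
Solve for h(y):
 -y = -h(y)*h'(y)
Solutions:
 h(y) = -sqrt(C1 + y^2)
 h(y) = sqrt(C1 + y^2)


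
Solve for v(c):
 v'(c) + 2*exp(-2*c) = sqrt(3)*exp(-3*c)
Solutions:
 v(c) = C1 + exp(-2*c) - sqrt(3)*exp(-3*c)/3


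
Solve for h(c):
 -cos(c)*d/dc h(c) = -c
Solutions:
 h(c) = C1 + Integral(c/cos(c), c)


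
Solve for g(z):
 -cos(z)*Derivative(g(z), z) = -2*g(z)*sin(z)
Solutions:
 g(z) = C1/cos(z)^2


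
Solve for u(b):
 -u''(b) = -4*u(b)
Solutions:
 u(b) = C1*exp(-2*b) + C2*exp(2*b)


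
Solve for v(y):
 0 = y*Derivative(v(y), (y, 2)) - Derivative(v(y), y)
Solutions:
 v(y) = C1 + C2*y^2


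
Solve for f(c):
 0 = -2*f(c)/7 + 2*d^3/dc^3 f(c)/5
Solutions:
 f(c) = C3*exp(5^(1/3)*7^(2/3)*c/7) + (C1*sin(sqrt(3)*5^(1/3)*7^(2/3)*c/14) + C2*cos(sqrt(3)*5^(1/3)*7^(2/3)*c/14))*exp(-5^(1/3)*7^(2/3)*c/14)


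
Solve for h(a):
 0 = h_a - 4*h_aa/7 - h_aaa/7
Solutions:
 h(a) = C1 + C2*exp(a*(-2 + sqrt(11))) + C3*exp(-a*(2 + sqrt(11)))


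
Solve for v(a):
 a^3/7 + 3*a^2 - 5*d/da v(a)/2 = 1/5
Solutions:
 v(a) = C1 + a^4/70 + 2*a^3/5 - 2*a/25


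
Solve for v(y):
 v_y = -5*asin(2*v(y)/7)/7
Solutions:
 Integral(1/asin(2*_y/7), (_y, v(y))) = C1 - 5*y/7


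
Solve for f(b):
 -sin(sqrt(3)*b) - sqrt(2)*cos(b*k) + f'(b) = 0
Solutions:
 f(b) = C1 - sqrt(3)*cos(sqrt(3)*b)/3 + sqrt(2)*sin(b*k)/k


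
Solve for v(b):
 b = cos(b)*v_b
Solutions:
 v(b) = C1 + Integral(b/cos(b), b)


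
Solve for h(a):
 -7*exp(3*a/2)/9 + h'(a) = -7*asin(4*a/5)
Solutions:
 h(a) = C1 - 7*a*asin(4*a/5) - 7*sqrt(25 - 16*a^2)/4 + 14*exp(3*a/2)/27


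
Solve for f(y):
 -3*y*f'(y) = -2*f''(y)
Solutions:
 f(y) = C1 + C2*erfi(sqrt(3)*y/2)


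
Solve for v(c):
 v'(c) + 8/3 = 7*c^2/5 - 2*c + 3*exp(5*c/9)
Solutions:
 v(c) = C1 + 7*c^3/15 - c^2 - 8*c/3 + 27*exp(5*c/9)/5


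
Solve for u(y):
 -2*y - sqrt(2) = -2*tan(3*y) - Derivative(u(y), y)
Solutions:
 u(y) = C1 + y^2 + sqrt(2)*y + 2*log(cos(3*y))/3


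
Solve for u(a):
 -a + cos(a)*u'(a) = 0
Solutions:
 u(a) = C1 + Integral(a/cos(a), a)


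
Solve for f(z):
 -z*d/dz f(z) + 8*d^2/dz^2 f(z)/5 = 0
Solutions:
 f(z) = C1 + C2*erfi(sqrt(5)*z/4)


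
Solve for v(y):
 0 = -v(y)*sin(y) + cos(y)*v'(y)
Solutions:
 v(y) = C1/cos(y)


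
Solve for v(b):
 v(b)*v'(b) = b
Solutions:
 v(b) = -sqrt(C1 + b^2)
 v(b) = sqrt(C1 + b^2)


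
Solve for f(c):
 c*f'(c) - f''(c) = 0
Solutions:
 f(c) = C1 + C2*erfi(sqrt(2)*c/2)


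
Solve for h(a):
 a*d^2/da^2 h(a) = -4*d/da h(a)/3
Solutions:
 h(a) = C1 + C2/a^(1/3)


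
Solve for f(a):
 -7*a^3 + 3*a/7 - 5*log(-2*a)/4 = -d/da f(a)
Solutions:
 f(a) = C1 + 7*a^4/4 - 3*a^2/14 + 5*a*log(-a)/4 + 5*a*(-1 + log(2))/4


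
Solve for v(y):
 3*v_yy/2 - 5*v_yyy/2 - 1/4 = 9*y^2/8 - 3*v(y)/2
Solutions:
 v(y) = C1*exp(y*(-2^(2/3)*(5*sqrt(237) + 77)^(1/3) - 2*2^(1/3)/(5*sqrt(237) + 77)^(1/3) + 4)/20)*sin(2^(1/3)*sqrt(3)*y*(-2^(1/3)*(5*sqrt(237) + 77)^(1/3) + 2/(5*sqrt(237) + 77)^(1/3))/20) + C2*exp(y*(-2^(2/3)*(5*sqrt(237) + 77)^(1/3) - 2*2^(1/3)/(5*sqrt(237) + 77)^(1/3) + 4)/20)*cos(2^(1/3)*sqrt(3)*y*(-2^(1/3)*(5*sqrt(237) + 77)^(1/3) + 2/(5*sqrt(237) + 77)^(1/3))/20) + C3*exp(y*(2*2^(1/3)/(5*sqrt(237) + 77)^(1/3) + 2 + 2^(2/3)*(5*sqrt(237) + 77)^(1/3))/10) + 3*y^2/4 - 4/3


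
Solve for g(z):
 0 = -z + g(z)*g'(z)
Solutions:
 g(z) = -sqrt(C1 + z^2)
 g(z) = sqrt(C1 + z^2)


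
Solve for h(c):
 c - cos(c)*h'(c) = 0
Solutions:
 h(c) = C1 + Integral(c/cos(c), c)


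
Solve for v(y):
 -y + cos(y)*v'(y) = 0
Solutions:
 v(y) = C1 + Integral(y/cos(y), y)


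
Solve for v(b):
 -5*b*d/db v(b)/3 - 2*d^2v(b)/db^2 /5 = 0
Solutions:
 v(b) = C1 + C2*erf(5*sqrt(3)*b/6)


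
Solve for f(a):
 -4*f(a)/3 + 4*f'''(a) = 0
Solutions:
 f(a) = C3*exp(3^(2/3)*a/3) + (C1*sin(3^(1/6)*a/2) + C2*cos(3^(1/6)*a/2))*exp(-3^(2/3)*a/6)
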